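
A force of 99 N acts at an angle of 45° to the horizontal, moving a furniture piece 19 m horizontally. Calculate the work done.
W = F·d·cosθ = (99)(19)cos(45°) = 1330 J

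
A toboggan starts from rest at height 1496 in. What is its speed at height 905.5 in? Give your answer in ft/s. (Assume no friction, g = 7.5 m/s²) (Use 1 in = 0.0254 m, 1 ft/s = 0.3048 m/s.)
Convert to SI: h₁−h₂ = 14.9987 m
mgh₁ = mgh₂ + ½mv² ⇒ v = √(2g(h₁−h₂)) = √(2·7.5·14.9987) = 14.9993 m/s = 49.21 ft/s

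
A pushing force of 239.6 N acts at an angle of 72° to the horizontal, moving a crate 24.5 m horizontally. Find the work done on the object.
W = F·d·cosθ = (239.6)(24.5)cos(72°) = 1814 J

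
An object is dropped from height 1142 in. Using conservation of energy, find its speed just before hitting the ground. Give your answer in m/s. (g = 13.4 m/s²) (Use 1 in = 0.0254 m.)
Convert to SI: h = 29.0068 m
mgh = ½mv² ⇒ v = √(2gh) = √(2·13.4·29.0068) = 27.88 m/s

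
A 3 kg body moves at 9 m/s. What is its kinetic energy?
KE = ½mv² = ½(3)(9)² = 121.5 J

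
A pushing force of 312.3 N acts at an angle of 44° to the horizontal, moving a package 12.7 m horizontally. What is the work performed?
W = F·d·cosθ = (312.3)(12.7)cos(44°) = 2853 J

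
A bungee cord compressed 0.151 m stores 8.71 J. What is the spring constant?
k = 2·PE/x² = 2·8.71/(0.151)² = 764.0 N/m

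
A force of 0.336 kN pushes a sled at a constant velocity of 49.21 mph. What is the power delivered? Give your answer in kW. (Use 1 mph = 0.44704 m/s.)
Convert to SI: F = 336.0 N, v = 21.9988 m/s
P = Fv = (336.0)(21.9988) = 7391.61 W = 7.392 kW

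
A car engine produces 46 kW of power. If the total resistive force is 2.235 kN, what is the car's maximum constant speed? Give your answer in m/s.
Convert to SI: F = 2235.0 N
P = Fv ⇒ v = P/F = 46000 W/2235.0 N = 20.58 m/s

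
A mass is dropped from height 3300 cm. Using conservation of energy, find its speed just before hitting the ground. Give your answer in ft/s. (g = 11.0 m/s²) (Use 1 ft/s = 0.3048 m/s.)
Convert to SI: h = 33.0 m
mgh = ½mv² ⇒ v = √(2gh) = √(2·11.0·33.0) = 26.9444 m/s = 88.4 ft/s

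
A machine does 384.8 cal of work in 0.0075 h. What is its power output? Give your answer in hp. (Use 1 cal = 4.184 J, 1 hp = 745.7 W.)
Convert to SI: W = 1610.0 J, t = 27.0 s
P = W/t = 1610.0/27.0 = 59.6297 W = 0.07996 hp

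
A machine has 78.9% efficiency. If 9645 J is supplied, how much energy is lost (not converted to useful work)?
W_lost = W_in(1 − η) = 9645·(1 − 0.789) = 2035 J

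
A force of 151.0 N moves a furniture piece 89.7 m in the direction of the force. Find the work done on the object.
W = F·d = (151.0)(89.7) = 13540 J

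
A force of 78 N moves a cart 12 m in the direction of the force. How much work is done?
W = F·d = (78)(12) = 936.0 J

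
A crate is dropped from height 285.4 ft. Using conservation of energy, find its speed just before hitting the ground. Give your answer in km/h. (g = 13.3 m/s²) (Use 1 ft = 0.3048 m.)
Convert to SI: h = 86.9899 m
mgh = ½mv² ⇒ v = √(2gh) = √(2·13.3·86.9899) = 48.1033 m/s = 173.2 km/h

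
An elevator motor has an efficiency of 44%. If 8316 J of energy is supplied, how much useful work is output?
W_out = η·W_in = 0.44·8316 = 3659.04 J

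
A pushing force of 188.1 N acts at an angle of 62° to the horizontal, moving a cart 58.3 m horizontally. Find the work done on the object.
W = F·d·cosθ = (188.1)(58.3)cos(62°) = 5148 J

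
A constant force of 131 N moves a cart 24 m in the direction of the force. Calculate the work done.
W = F·d = (131)(24) = 3144 J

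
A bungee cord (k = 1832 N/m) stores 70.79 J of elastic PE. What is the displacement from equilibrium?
x = √(2·PE/k) = √(2·70.79/1832) = 0.278 m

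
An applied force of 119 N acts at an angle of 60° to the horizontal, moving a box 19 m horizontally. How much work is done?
W = F·d·cosθ = (119)(19)cos(60°) = 1131 J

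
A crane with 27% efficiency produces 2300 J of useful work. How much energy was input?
W_in = W_out/η = 2300/0.27 = 8519 J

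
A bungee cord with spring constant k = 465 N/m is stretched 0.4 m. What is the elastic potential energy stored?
PE = ½kx² = ½(465)(0.4)² = 37.2 J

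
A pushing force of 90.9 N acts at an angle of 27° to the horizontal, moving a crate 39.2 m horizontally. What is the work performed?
W = F·d·cosθ = (90.9)(39.2)cos(27°) = 3175 J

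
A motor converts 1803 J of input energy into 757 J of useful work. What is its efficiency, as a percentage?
η = W_out/W_in = 757/1803 = 41.99%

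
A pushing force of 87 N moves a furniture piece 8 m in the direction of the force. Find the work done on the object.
W = F·d = (87)(8) = 696.0 J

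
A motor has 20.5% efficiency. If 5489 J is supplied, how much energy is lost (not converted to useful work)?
W_lost = W_in(1 − η) = 5489·(1 − 0.205) = 4364 J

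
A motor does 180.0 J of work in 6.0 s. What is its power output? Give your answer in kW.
P = W/t = 180.0/6.0 = 30.0 W = 0.03 kW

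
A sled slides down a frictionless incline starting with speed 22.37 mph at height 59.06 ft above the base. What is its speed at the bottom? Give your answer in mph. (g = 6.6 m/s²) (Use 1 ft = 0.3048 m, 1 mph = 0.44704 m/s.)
Convert to SI: v₀ = 10.0003 m/s, h = 18.0015 m
½mv₀² + mgh = ½mv² ⇒ v = √(v₀² + 2gh) = √(10.0003² + 2·6.6·18.0015) = 18.3746 m/s = 41.1 mph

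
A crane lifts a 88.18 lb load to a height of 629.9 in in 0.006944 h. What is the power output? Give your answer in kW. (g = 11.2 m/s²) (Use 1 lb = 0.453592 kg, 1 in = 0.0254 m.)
Convert to SI: m = 39.9977 kg, h = 15.9995 m, t = 24.9984 s
P = mgh/t = (39.9977)(11.2)(15.9995)/24.9984 = 286.712 W = 0.2867 kW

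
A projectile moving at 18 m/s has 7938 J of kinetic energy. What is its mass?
m = 2·KE/v² = 2·7938/(18)² = 49.0 kg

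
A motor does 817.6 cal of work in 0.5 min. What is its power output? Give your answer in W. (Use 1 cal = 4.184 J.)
Convert to SI: W = 3420.84 J, t = 30.0 s
P = W/t = 3420.84/30.0 = 114.0 W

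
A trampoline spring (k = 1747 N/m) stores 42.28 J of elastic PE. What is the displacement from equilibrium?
x = √(2·PE/k) = √(2·42.28/1747) = 0.22 m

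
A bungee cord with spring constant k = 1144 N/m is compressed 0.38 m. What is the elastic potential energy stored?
PE = ½kx² = ½(1144)(0.38)² = 82.6 J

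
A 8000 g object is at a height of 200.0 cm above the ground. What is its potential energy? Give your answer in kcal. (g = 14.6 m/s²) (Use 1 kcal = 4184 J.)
Convert to SI: m = 8.0 kg, h = 2.0 m
PE = mgh = (8.0)(14.6)(2.0) = 233.6 J = 0.05583 kcal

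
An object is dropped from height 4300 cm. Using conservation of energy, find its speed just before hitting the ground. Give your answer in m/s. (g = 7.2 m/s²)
Convert to SI: h = 43.0 m
mgh = ½mv² ⇒ v = √(2gh) = √(2·7.2·43.0) = 24.88 m/s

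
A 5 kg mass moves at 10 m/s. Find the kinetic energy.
KE = ½mv² = ½(5)(10)² = 250.0 J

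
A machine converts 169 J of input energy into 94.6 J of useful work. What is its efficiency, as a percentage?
η = W_out/W_in = 94.6/169 = 55.98%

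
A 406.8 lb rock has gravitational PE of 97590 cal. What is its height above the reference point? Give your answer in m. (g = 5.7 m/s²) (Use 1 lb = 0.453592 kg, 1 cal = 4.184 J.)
Convert to SI: m = 184.521 kg, PE = 408317 J
h = PE/(mg) = 408317/(184.521·5.7) = 388.2 m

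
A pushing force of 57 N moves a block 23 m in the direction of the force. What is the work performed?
W = F·d = (57)(23) = 1311 J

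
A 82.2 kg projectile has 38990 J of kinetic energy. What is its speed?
v = √(2·KE/m) = √(2·38990/82.2) = 30.8 m/s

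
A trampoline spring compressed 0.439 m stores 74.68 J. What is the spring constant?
k = 2·PE/x² = 2·74.68/(0.439)² = 775.0 N/m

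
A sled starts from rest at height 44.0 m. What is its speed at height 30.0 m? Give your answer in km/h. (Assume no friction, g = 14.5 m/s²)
mgh₁ = mgh₂ + ½mv² ⇒ v = √(2g(h₁−h₂)) = √(2·14.5·14.0) = 20.1494 m/s = 72.54 km/h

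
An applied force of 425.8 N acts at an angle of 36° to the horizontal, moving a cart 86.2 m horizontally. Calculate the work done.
W = F·d·cosθ = (425.8)(86.2)cos(36°) = 29690 J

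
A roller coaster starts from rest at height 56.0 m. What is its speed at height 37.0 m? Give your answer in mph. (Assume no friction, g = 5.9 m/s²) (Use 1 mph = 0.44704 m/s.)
mgh₁ = mgh₂ + ½mv² ⇒ v = √(2g(h₁−h₂)) = √(2·5.9·19.0) = 14.9733 m/s = 33.49 mph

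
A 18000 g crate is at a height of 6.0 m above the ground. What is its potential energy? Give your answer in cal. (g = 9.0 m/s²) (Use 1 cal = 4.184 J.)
Convert to SI: m = 18.0 kg, h = 6.0 m
PE = mgh = (18.0)(9.0)(6.0) = 972.0 J = 232.3 cal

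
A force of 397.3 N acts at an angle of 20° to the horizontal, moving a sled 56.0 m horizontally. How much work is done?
W = F·d·cosθ = (397.3)(56.0)cos(20°) = 20910 J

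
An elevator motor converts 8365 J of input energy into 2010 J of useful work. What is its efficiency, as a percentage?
η = W_out/W_in = 2010/8365 = 24.03%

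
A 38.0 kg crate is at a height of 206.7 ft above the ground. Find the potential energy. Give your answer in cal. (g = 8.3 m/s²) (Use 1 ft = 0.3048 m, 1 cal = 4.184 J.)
Convert to SI: m = 38.0 kg, h = 63.0022 m
PE = mgh = (38.0)(8.3)(63.0022) = 19870.9 J = 4749 cal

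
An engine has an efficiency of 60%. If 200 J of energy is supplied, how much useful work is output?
W_out = η·W_in = 0.6·200 = 120.0 J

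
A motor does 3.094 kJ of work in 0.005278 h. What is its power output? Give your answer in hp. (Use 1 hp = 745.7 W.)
Convert to SI: W = 3094.0 J, t = 19.0008 s
P = W/t = 3094.0/19.0008 = 162.835 W = 0.2184 hp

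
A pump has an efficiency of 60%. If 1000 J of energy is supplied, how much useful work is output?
W_out = η·W_in = 0.6·1000 = 600.0 J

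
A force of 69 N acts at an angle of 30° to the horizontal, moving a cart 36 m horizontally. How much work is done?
W = F·d·cosθ = (69)(36)cos(30°) = 2151 J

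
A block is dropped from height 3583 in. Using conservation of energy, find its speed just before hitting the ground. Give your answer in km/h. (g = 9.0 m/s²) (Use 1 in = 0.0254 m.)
Convert to SI: h = 91.0082 m
mgh = ½mv² ⇒ v = √(2gh) = √(2·9.0·91.0082) = 40.474 m/s = 145.7 km/h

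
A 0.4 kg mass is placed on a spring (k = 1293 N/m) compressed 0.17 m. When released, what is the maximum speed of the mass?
½kx² = ½mv² ⇒ v = x√(k/m) = (0.17)√(1293/0.4) = 9.665 m/s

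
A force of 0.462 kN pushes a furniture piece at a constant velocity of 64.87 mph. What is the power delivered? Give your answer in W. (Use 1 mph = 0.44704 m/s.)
Convert to SI: F = 462.0 N, v = 28.9995 m/s
P = Fv = (462.0)(28.9995) = 13400 W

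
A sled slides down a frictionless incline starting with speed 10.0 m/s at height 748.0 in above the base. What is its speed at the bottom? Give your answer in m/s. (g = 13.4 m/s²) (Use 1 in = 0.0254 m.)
Convert to SI: v₀ = 10.0 m/s, h = 18.9992 m
½mv₀² + mgh = ½mv² ⇒ v = √(v₀² + 2gh) = √(10.0² + 2·13.4·18.9992) = 24.68 m/s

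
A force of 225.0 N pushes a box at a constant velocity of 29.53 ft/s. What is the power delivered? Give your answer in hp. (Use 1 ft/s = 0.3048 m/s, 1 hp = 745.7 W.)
Convert to SI: F = 225.0 N, v = 9.00074 m/s
P = Fv = (225.0)(9.00074) = 2025.17 W = 2.716 hp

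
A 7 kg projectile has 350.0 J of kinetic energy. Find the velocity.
v = √(2·KE/m) = √(2·350.0/7) = 10.0 m/s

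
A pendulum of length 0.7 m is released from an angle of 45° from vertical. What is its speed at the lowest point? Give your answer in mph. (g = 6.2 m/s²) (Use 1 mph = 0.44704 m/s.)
h = L(1 − cosθ) = 0.7(1 − cos45°) = 0.205025 m
v = √(2gh) = √(2·6.2·0.205025) = 1.59446 m/s = 3.567 mph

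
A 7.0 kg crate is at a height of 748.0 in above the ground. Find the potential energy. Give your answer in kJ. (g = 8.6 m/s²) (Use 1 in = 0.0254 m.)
Convert to SI: m = 7.0 kg, h = 18.9992 m
PE = mgh = (7.0)(8.6)(18.9992) = 1143.75 J = 1.144 kJ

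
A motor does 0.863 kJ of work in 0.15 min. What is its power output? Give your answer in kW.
Convert to SI: W = 863.0 J, t = 9.0 s
P = W/t = 863.0/9.0 = 95.8889 W = 0.09589 kW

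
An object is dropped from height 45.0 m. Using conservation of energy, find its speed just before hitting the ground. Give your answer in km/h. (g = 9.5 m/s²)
mgh = ½mv² ⇒ v = √(2gh) = √(2·9.5·45.0) = 29.2404 m/s = 105.3 km/h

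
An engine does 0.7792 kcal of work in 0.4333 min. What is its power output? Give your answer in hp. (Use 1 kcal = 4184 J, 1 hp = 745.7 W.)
Convert to SI: W = 3260.17 J, t = 25.998 s
P = W/t = 3260.17/25.998 = 125.401 W = 0.1682 hp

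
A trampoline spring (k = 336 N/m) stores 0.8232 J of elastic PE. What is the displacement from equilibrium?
x = √(2·PE/k) = √(2·0.8232/336) = 0.07 m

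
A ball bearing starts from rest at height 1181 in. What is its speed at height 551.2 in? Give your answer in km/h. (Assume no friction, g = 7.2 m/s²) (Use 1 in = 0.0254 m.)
Convert to SI: h₁−h₂ = 15.9969 m
mgh₁ = mgh₂ + ½mv² ⇒ v = √(2g(h₁−h₂)) = √(2·7.2·15.9969) = 15.1775 m/s = 54.64 km/h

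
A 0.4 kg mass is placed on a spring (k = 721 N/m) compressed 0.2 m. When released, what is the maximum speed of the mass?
½kx² = ½mv² ⇒ v = x√(k/m) = (0.2)√(721/0.4) = 8.491 m/s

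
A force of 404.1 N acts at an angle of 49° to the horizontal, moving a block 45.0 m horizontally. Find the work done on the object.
W = F·d·cosθ = (404.1)(45.0)cos(49°) = 11930 J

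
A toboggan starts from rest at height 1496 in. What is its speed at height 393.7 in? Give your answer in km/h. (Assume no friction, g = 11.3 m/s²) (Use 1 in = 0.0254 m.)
Convert to SI: h₁−h₂ = 27.9984 m
mgh₁ = mgh₂ + ½mv² ⇒ v = √(2g(h₁−h₂)) = √(2·11.3·27.9984) = 25.1548 m/s = 90.56 km/h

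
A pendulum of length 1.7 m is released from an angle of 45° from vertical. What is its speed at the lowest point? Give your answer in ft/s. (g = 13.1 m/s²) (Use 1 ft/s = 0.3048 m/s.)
h = L(1 − cosθ) = 1.7(1 − cos45°) = 0.497918 m
v = √(2gh) = √(2·13.1·0.497918) = 3.61185 m/s = 11.85 ft/s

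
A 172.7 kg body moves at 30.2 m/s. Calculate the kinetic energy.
KE = ½mv² = ½(172.7)(30.2)² = 78750 J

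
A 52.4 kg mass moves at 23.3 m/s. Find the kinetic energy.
KE = ½mv² = ½(52.4)(23.3)² = 14220 J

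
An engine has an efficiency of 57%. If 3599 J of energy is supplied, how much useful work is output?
W_out = η·W_in = 0.57·3599 = 2051.43 J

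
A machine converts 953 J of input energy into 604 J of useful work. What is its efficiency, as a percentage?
η = W_out/W_in = 604/953 = 63.38%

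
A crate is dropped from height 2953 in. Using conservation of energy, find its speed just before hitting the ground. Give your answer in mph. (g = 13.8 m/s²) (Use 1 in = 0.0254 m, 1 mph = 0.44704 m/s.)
Convert to SI: h = 75.0062 m
mgh = ½mv² ⇒ v = √(2gh) = √(2·13.8·75.0062) = 45.4991 m/s = 101.8 mph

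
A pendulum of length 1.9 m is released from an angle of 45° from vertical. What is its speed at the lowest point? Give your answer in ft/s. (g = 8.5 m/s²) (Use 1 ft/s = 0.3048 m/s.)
h = L(1 − cosθ) = 1.9(1 − cos45°) = 0.556497 m
v = √(2gh) = √(2·8.5·0.556497) = 3.07578 m/s = 10.09 ft/s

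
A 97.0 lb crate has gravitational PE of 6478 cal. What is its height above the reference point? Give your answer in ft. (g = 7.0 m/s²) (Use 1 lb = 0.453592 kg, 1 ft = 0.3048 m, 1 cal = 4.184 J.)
Convert to SI: m = 43.9984 kg, PE = 27104.0 J
h = PE/(mg) = 27104.0/(43.9984·7.0) = 88.003 m = 288.7 ft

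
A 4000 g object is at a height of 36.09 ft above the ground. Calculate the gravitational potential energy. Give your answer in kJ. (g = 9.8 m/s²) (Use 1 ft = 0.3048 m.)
Convert to SI: m = 4.0 kg, h = 11.0002 m
PE = mgh = (4.0)(9.8)(11.0002) = 431.209 J = 0.4312 kJ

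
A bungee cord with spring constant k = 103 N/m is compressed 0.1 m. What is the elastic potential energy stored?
PE = ½kx² = ½(103)(0.1)² = 0.515 J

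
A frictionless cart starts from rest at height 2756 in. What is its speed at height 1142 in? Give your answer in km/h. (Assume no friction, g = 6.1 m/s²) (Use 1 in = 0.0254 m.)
Convert to SI: h₁−h₂ = 40.9956 m
mgh₁ = mgh₂ + ½mv² ⇒ v = √(2g(h₁−h₂)) = √(2·6.1·40.9956) = 22.364 m/s = 80.51 km/h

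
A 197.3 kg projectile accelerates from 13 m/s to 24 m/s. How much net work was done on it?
W = ΔKE = ½m(v₂² − v₁²) = ½(197.3)(24² − 13²) = 40150.55 J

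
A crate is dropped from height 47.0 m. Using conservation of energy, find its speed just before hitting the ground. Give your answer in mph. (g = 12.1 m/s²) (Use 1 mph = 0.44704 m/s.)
mgh = ½mv² ⇒ v = √(2gh) = √(2·12.1·47.0) = 33.7254 m/s = 75.44 mph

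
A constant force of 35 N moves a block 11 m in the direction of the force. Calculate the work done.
W = F·d = (35)(11) = 385.0 J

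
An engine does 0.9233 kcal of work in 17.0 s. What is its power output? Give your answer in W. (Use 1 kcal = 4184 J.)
Convert to SI: W = 3863.09 J, t = 17.0 s
P = W/t = 3863.09/17.0 = 227.2 W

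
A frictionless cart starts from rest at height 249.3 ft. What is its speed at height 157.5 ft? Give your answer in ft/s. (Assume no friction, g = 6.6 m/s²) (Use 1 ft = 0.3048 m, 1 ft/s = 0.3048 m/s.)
Convert to SI: h₁−h₂ = 27.9806 m
mgh₁ = mgh₂ + ½mv² ⇒ v = √(2g(h₁−h₂)) = √(2·6.6·27.9806) = 19.2183 m/s = 63.05 ft/s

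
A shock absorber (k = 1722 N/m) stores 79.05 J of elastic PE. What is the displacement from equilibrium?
x = √(2·PE/k) = √(2·79.05/1722) = 0.303 m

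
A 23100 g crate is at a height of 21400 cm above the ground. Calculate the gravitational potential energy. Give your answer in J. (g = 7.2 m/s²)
Convert to SI: m = 23.1 kg, h = 214.0 m
PE = mgh = (23.1)(7.2)(214.0) = 35590 J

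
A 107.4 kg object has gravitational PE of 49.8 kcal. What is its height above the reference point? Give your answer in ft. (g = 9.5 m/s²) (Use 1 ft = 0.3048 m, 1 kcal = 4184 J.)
Convert to SI: m = 107.4 kg, PE = 208363 J
h = PE/(mg) = 208363/(107.4·9.5) = 204.218 m = 670.0 ft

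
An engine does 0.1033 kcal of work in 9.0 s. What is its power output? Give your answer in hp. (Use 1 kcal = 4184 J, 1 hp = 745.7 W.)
Convert to SI: W = 432.207 J, t = 9.0 s
P = W/t = 432.207/9.0 = 48.023 W = 0.0644 hp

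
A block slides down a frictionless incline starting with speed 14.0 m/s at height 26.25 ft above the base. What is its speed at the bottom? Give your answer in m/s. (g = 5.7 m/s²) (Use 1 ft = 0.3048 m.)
Convert to SI: v₀ = 14.0 m/s, h = 8.001 m
½mv₀² + mgh = ½mv² ⇒ v = √(v₀² + 2gh) = √(14.0² + 2·5.7·8.001) = 16.95 m/s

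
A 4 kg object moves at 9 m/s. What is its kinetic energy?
KE = ½mv² = ½(4)(9)² = 162.0 J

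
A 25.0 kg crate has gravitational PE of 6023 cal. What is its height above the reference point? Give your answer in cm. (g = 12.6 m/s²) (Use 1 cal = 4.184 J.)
Convert to SI: m = 25.0 kg, PE = 25200.2 J
h = PE/(mg) = 25200.2/(25.0·12.6) = 80.0007 m = 8000 cm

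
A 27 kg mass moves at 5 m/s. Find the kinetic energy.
KE = ½mv² = ½(27)(5)² = 337.5 J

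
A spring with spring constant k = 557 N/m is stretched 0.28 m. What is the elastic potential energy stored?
PE = ½kx² = ½(557)(0.28)² = 21.83 J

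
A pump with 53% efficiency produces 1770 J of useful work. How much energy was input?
W_in = W_out/η = 1770/0.53 = 3340 J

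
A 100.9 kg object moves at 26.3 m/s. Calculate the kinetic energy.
KE = ½mv² = ½(100.9)(26.3)² = 34900 J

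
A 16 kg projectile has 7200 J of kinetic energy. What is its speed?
v = √(2·KE/m) = √(2·7200/16) = 30.0 m/s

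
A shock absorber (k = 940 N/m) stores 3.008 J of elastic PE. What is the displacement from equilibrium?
x = √(2·PE/k) = √(2·3.008/940) = 0.08 m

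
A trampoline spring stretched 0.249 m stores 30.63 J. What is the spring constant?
k = 2·PE/x² = 2·30.63/(0.249)² = 988.0 N/m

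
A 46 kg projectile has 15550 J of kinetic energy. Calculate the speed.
v = √(2·KE/m) = √(2·15550/46) = 26.0 m/s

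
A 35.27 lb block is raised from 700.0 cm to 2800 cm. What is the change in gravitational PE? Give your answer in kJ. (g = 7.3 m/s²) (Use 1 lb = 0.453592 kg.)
Convert to SI: m = 15.9982 kg, Δh = 21.0 m
ΔPE = mgΔh = (15.9982)(7.3)(21.0) = 2452.52 J = 2.453 kJ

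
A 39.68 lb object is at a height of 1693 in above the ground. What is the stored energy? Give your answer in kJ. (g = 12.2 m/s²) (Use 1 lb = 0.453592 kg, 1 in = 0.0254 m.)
Convert to SI: m = 17.9985 kg, h = 43.0022 m
PE = mgh = (17.9985)(12.2)(43.0022) = 9442.51 J = 9.443 kJ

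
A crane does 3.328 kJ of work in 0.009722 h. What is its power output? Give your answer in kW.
Convert to SI: W = 3328.0 J, t = 34.9992 s
P = W/t = 3328.0/34.9992 = 95.0879 W = 0.09509 kW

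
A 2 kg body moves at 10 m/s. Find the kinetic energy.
KE = ½mv² = ½(2)(10)² = 100.0 J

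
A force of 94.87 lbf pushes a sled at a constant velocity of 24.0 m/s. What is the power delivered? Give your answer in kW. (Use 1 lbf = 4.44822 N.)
Convert to SI: F = 422.003 N, v = 24.0 m/s
P = Fv = (422.003)(24.0) = 10128.1 W = 10.13 kW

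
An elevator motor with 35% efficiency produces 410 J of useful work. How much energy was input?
W_in = W_out/η = 410/0.35 = 1171 J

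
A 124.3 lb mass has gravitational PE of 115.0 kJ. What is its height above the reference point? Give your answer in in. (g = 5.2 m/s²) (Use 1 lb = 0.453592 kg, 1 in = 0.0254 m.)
Convert to SI: m = 56.3815 kg, PE = 115000 J
h = PE/(mg) = 115000/(56.3815·5.2) = 392.246 m = 15440 in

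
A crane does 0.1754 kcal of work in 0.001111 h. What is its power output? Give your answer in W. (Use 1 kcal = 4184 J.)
Convert to SI: W = 733.874 J, t = 3.9996 s
P = W/t = 733.874/3.9996 = 183.5 W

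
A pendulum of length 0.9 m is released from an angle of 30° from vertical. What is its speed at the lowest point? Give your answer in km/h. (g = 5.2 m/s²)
h = L(1 − cosθ) = 0.9(1 − cos30°) = 0.120577 m
v = √(2gh) = √(2·5.2·0.120577) = 1.11982 m/s = 4.031 km/h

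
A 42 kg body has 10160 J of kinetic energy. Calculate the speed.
v = √(2·KE/m) = √(2·10160/42) = 22.0 m/s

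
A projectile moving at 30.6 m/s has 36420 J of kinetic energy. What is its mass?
m = 2·KE/v² = 2·36420/(30.6)² = 77.79 kg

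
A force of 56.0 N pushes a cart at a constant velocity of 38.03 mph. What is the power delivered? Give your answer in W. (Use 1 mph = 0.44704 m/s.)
Convert to SI: F = 56.0 N, v = 17.0009 m/s
P = Fv = (56.0)(17.0009) = 952.1 W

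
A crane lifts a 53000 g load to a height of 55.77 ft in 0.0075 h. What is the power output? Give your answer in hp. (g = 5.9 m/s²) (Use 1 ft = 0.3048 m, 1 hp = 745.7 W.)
Convert to SI: m = 53.0 kg, h = 16.9987 m, t = 27.0 s
P = mgh/t = (53.0)(5.9)(16.9987)/27.0 = 196.87 W = 0.264 hp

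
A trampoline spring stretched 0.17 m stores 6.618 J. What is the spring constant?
k = 2·PE/x² = 2·6.618/(0.17)² = 458.0 N/m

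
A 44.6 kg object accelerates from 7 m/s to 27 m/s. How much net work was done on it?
W = ΔKE = ½m(v₂² − v₁²) = ½(44.6)(27² − 7²) = 15164.0 J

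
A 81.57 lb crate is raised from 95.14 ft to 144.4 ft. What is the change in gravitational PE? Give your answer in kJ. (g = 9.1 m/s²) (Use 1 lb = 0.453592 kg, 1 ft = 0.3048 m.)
Convert to SI: m = 36.9995 kg, Δh = 15.0144 m
ΔPE = mgΔh = (36.9995)(9.1)(15.0144) = 5055.3 J = 5.055 kJ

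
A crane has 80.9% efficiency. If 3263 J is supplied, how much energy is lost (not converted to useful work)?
W_lost = W_in(1 − η) = 3263·(1 − 0.809) = 623.2 J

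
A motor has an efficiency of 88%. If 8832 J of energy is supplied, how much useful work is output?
W_out = η·W_in = 0.88·8832 = 7772.16 J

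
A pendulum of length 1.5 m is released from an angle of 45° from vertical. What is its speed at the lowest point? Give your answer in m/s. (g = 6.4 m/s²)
h = L(1 − cosθ) = 1.5(1 − cos45°) = 0.43934 m
v = √(2gh) = √(2·6.4·0.43934) = 2.371 m/s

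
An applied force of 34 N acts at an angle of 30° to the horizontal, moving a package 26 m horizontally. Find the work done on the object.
W = F·d·cosθ = (34)(26)cos(30°) = 765.6 J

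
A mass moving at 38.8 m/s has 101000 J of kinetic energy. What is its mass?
m = 2·KE/v² = 2·101000/(38.8)² = 134.2 kg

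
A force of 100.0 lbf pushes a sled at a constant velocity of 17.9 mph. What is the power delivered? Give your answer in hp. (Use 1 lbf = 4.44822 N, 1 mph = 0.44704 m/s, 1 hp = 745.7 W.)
Convert to SI: F = 444.822 N, v = 8.00202 m/s
P = Fv = (444.822)(8.00202) = 3559.47 W = 4.773 hp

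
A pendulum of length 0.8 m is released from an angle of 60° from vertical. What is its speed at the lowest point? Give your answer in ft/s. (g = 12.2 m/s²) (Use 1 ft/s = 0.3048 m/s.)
h = L(1 − cosθ) = 0.8(1 − cos60°) = 0.4 m
v = √(2gh) = √(2·12.2·0.4) = 3.1241 m/s = 10.25 ft/s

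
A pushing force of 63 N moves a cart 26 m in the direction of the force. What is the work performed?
W = F·d = (63)(26) = 1638 J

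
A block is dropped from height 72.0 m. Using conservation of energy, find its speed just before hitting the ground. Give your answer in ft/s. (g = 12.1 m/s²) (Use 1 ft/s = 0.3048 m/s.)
mgh = ½mv² ⇒ v = √(2gh) = √(2·12.1·72.0) = 41.7421 m/s = 136.9 ft/s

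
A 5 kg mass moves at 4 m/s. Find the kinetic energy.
KE = ½mv² = ½(5)(4)² = 40.0 J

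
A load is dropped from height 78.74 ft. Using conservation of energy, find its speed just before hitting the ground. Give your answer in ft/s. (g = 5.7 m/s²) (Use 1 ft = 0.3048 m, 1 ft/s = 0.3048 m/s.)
Convert to SI: h = 24.0 m
mgh = ½mv² ⇒ v = √(2gh) = √(2·5.7·24.0) = 16.5408 m/s = 54.27 ft/s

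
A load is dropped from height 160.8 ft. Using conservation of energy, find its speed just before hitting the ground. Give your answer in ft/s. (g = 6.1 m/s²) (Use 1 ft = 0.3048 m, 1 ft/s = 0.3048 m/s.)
Convert to SI: h = 49.0118 m
mgh = ½mv² ⇒ v = √(2gh) = √(2·6.1·49.0118) = 24.4529 m/s = 80.23 ft/s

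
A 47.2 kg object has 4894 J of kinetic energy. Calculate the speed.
v = √(2·KE/m) = √(2·4894/47.2) = 14.4 m/s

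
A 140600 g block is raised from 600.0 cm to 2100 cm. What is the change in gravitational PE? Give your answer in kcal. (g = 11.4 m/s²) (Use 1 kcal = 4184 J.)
Convert to SI: m = 140.6 kg, Δh = 15.0 m
ΔPE = mgΔh = (140.6)(11.4)(15.0) = 24042.6 J = 5.746 kcal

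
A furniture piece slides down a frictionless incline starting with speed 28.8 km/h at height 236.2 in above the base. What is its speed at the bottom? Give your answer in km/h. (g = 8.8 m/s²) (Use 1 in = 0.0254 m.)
Convert to SI: v₀ = 8.0 m/s, h = 5.99948 m
½mv₀² + mgh = ½mv² ⇒ v = √(v₀² + 2gh) = √(8.0² + 2·8.8·5.99948) = 13.0227 m/s = 46.88 km/h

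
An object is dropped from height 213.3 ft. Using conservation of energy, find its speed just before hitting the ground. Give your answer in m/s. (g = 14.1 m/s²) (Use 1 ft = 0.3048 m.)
Convert to SI: h = 65.0138 m
mgh = ½mv² ⇒ v = √(2gh) = √(2·14.1·65.0138) = 42.82 m/s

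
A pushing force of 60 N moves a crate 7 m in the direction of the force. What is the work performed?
W = F·d = (60)(7) = 420.0 J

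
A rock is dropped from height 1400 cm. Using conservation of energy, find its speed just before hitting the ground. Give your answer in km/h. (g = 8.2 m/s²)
Convert to SI: h = 14.0 m
mgh = ½mv² ⇒ v = √(2gh) = √(2·8.2·14.0) = 15.1526 m/s = 54.55 km/h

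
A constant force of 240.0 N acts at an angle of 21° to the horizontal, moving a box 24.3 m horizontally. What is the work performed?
W = F·d·cosθ = (240.0)(24.3)cos(21°) = 5445 J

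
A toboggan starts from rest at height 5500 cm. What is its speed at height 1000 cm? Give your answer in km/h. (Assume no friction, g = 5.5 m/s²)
Convert to SI: h₁−h₂ = 45.0 m
mgh₁ = mgh₂ + ½mv² ⇒ v = √(2g(h₁−h₂)) = √(2·5.5·45.0) = 22.2486 m/s = 80.09 km/h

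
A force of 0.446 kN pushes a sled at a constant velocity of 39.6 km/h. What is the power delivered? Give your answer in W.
Convert to SI: F = 446.0 N, v = 11.0 m/s
P = Fv = (446.0)(11.0) = 4906 W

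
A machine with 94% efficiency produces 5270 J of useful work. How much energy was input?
W_in = W_out/η = 5270/0.94 = 5606 J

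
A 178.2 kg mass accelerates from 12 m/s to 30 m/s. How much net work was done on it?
W = ΔKE = ½m(v₂² − v₁²) = ½(178.2)(30² − 12²) = 67359.6 J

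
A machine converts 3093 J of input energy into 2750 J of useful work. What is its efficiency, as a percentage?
η = W_out/W_in = 2750/3093 = 88.91%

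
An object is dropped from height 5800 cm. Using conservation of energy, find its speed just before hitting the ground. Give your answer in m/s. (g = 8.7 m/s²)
Convert to SI: h = 58.0 m
mgh = ½mv² ⇒ v = √(2gh) = √(2·8.7·58.0) = 31.77 m/s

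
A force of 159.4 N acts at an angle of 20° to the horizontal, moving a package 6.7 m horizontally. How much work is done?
W = F·d·cosθ = (159.4)(6.7)cos(20°) = 1004 J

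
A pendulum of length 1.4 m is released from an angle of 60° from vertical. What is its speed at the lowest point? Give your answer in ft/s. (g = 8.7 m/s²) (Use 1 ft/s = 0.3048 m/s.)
h = L(1 − cosθ) = 1.4(1 − cos60°) = 0.7 m
v = √(2gh) = √(2·8.7·0.7) = 3.48999 m/s = 11.45 ft/s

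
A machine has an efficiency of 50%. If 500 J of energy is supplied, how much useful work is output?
W_out = η·W_in = 0.5·500 = 250.0 J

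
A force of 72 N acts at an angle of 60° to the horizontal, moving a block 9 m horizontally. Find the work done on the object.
W = F·d·cosθ = (72)(9)cos(60°) = 324.0 J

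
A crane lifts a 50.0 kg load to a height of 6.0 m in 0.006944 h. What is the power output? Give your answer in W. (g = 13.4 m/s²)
Convert to SI: m = 50.0 kg, h = 6.0 m, t = 24.9984 s
P = mgh/t = (50.0)(13.4)(6.0)/24.9984 = 160.8 W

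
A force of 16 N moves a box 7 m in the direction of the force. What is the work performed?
W = F·d = (16)(7) = 112.0 J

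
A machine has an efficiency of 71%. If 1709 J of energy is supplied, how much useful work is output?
W_out = η·W_in = 0.71·1709 = 1213.39 J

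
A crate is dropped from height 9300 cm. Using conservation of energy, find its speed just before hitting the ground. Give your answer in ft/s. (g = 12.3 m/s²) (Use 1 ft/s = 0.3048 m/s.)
Convert to SI: h = 93.0 m
mgh = ½mv² ⇒ v = √(2gh) = √(2·12.3·93.0) = 47.831 m/s = 156.9 ft/s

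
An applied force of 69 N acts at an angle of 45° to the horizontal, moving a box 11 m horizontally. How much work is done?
W = F·d·cosθ = (69)(11)cos(45°) = 536.7 J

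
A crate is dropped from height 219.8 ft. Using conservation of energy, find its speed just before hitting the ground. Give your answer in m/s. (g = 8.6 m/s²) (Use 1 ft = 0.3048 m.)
Convert to SI: h = 66.995 m
mgh = ½mv² ⇒ v = √(2gh) = √(2·8.6·66.995) = 33.95 m/s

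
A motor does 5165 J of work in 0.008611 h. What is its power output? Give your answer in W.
Convert to SI: W = 5165.0 J, t = 30.9996 s
P = W/t = 5165.0/30.9996 = 166.6 W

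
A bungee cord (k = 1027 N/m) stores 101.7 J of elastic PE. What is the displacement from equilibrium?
x = √(2·PE/k) = √(2·101.7/1027) = 0.445 m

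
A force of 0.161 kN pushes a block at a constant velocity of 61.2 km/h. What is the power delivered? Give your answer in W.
Convert to SI: F = 161.0 N, v = 17.0 m/s
P = Fv = (161.0)(17.0) = 2737 W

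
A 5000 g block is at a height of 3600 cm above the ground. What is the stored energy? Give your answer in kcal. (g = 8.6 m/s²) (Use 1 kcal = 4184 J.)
Convert to SI: m = 5.0 kg, h = 36.0 m
PE = mgh = (5.0)(8.6)(36.0) = 1548.0 J = 0.37 kcal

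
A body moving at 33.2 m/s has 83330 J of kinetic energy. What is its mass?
m = 2·KE/v² = 2·83330/(33.2)² = 151.2 kg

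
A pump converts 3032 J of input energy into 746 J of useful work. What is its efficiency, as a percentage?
η = W_out/W_in = 746/3032 = 24.6%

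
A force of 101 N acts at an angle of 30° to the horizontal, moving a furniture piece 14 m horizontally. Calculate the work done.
W = F·d·cosθ = (101)(14)cos(30°) = 1225 J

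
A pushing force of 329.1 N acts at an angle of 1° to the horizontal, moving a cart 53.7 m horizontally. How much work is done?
W = F·d·cosθ = (329.1)(53.7)cos(1°) = 17670 J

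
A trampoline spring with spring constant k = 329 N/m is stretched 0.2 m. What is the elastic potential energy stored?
PE = ½kx² = ½(329)(0.2)² = 6.58 J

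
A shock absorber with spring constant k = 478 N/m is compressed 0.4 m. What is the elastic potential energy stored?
PE = ½kx² = ½(478)(0.4)² = 38.24 J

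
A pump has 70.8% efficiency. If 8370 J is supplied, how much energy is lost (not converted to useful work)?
W_lost = W_in(1 − η) = 8370·(1 − 0.708) = 2444 J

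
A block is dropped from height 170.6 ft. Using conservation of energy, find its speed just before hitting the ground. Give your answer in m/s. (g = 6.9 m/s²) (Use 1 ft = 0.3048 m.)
Convert to SI: h = 51.9989 m
mgh = ½mv² ⇒ v = √(2gh) = √(2·6.9·51.9989) = 26.79 m/s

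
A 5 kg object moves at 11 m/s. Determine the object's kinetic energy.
KE = ½mv² = ½(5)(11)² = 302.5 J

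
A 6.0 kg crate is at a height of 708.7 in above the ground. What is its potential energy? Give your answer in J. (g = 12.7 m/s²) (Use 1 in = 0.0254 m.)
Convert to SI: m = 6.0 kg, h = 18.001 m
PE = mgh = (6.0)(12.7)(18.001) = 1372 J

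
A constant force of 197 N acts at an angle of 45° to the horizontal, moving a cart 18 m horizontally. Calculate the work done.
W = F·d·cosθ = (197)(18)cos(45°) = 2507 J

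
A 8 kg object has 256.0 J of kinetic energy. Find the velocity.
v = √(2·KE/m) = √(2·256.0/8) = 8.0 m/s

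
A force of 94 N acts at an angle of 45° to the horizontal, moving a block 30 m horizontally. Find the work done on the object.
W = F·d·cosθ = (94)(30)cos(45°) = 1994 J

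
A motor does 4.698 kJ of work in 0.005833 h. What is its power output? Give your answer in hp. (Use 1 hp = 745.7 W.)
Convert to SI: W = 4698.0 J, t = 20.9988 s
P = W/t = 4698.0/20.9988 = 223.727 W = 0.3 hp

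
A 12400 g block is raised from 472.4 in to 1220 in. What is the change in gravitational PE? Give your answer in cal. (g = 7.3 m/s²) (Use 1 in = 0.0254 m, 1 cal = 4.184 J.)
Convert to SI: m = 12.4 kg, Δh = 18.989 m
ΔPE = mgΔh = (12.4)(7.3)(18.989) = 1718.89 J = 410.8 cal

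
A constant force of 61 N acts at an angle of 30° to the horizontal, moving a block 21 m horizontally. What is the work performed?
W = F·d·cosθ = (61)(21)cos(30°) = 1109 J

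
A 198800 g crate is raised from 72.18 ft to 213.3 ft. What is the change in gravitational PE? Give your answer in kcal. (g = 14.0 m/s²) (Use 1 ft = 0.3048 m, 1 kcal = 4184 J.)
Convert to SI: m = 198.8 kg, Δh = 43.0134 m
ΔPE = mgΔh = (198.8)(14.0)(43.0134) = 119715 J = 28.61 kcal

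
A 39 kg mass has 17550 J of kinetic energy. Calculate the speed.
v = √(2·KE/m) = √(2·17550/39) = 30.0 m/s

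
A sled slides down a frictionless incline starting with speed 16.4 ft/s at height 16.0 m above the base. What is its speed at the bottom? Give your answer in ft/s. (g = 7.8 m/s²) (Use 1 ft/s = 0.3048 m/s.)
Convert to SI: v₀ = 4.99872 m/s, h = 16.0 m
½mv₀² + mgh = ½mv² ⇒ v = √(v₀² + 2gh) = √(4.99872² + 2·7.8·16.0) = 16.5707 m/s = 54.37 ft/s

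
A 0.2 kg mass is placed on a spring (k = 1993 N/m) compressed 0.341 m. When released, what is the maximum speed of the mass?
½kx² = ½mv² ⇒ v = x√(k/m) = (0.341)√(1993/0.2) = 34.04 m/s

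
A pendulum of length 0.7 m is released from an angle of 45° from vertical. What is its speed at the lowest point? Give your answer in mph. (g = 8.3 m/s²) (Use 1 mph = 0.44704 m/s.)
h = L(1 − cosθ) = 0.7(1 − cos45°) = 0.205025 m
v = √(2gh) = √(2·8.3·0.205025) = 1.84484 m/s = 4.127 mph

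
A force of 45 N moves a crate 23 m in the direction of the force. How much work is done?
W = F·d = (45)(23) = 1035 J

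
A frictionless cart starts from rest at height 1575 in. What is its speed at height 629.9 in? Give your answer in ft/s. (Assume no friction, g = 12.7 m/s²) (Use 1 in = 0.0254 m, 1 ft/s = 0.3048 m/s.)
Convert to SI: h₁−h₂ = 24.0055 m
mgh₁ = mgh₂ + ½mv² ⇒ v = √(2g(h₁−h₂)) = √(2·12.7·24.0055) = 24.6929 m/s = 81.01 ft/s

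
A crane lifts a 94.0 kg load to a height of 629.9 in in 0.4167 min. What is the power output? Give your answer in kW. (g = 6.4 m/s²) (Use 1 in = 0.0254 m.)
Convert to SI: m = 94.0 kg, h = 15.9995 m, t = 25.002 s
P = mgh/t = (94.0)(6.4)(15.9995)/25.002 = 384.98 W = 0.385 kW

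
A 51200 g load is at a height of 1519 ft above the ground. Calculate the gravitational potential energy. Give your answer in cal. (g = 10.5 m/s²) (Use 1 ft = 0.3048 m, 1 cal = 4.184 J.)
Convert to SI: m = 51.2 kg, h = 462.991 m
PE = mgh = (51.2)(10.5)(462.991) = 248904 J = 59490 cal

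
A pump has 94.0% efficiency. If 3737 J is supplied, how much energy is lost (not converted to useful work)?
W_lost = W_in(1 − η) = 3737·(1 − 0.94) = 224.2 J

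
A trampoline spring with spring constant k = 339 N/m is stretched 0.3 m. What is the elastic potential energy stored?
PE = ½kx² = ½(339)(0.3)² = 15.26 J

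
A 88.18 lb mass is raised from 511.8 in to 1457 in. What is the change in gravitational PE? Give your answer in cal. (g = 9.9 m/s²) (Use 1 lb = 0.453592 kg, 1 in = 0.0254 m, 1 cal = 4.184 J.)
Convert to SI: m = 39.9977 kg, Δh = 24.0081 m
ΔPE = mgΔh = (39.9977)(9.9)(24.0081) = 9506.66 J = 2272 cal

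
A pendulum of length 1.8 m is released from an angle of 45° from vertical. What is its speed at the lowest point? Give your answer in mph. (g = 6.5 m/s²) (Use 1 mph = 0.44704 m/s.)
h = L(1 − cosθ) = 1.8(1 − cos45°) = 0.527208 m
v = √(2gh) = √(2·6.5·0.527208) = 2.61796 m/s = 5.856 mph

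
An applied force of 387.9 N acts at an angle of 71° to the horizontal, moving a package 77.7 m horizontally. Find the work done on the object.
W = F·d·cosθ = (387.9)(77.7)cos(71°) = 9813 J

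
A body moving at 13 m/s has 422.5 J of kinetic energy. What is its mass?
m = 2·KE/v² = 2·422.5/(13)² = 5.0 kg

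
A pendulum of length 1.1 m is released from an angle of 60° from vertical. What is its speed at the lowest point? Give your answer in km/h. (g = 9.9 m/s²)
h = L(1 − cosθ) = 1.1(1 − cos60°) = 0.55 m
v = √(2gh) = √(2·9.9·0.55) = 3.3 m/s = 11.88 km/h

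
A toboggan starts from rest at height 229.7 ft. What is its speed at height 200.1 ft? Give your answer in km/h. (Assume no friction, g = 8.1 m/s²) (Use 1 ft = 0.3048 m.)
Convert to SI: h₁−h₂ = 9.02208 m
mgh₁ = mgh₂ + ½mv² ⇒ v = √(2g(h₁−h₂)) = √(2·8.1·9.02208) = 12.0896 m/s = 43.52 km/h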